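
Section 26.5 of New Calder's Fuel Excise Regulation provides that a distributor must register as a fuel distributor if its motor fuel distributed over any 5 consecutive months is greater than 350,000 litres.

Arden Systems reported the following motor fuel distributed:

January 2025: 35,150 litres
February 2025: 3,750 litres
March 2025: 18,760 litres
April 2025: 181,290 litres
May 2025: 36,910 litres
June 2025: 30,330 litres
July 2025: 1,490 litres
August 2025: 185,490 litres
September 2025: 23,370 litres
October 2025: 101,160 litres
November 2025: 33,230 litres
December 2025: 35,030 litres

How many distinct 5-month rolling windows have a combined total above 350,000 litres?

January 2025–May 2025: 35,150 litres + 3,750 litres + 18,760 litres + 181,290 litres + 36,910 litres = 275,860 litres (under)
February 2025–June 2025: 3,750 litres + 18,760 litres + 181,290 litres + 36,910 litres + 30,330 litres = 271,040 litres (under)
March 2025–July 2025: 18,760 litres + 181,290 litres + 36,910 litres + 30,330 litres + 1,490 litres = 268,780 litres (under)
April 2025–August 2025: 181,290 litres + 36,910 litres + 30,330 litres + 1,490 litres + 185,490 litres = 435,510 litres (over)
May 2025–September 2025: 36,910 litres + 30,330 litres + 1,490 litres + 185,490 litres + 23,370 litres = 277,590 litres (under)
June 2025–October 2025: 30,330 litres + 1,490 litres + 185,490 litres + 23,370 litres + 101,160 litres = 341,840 litres (under)
July 2025–November 2025: 1,490 litres + 185,490 litres + 23,370 litres + 101,160 litres + 33,230 litres = 344,740 litres (under)
August 2025–December 2025: 185,490 litres + 23,370 litres + 101,160 litres + 33,230 litres + 35,030 litres = 378,280 litres (over)
2 windows exceed the threshold.

2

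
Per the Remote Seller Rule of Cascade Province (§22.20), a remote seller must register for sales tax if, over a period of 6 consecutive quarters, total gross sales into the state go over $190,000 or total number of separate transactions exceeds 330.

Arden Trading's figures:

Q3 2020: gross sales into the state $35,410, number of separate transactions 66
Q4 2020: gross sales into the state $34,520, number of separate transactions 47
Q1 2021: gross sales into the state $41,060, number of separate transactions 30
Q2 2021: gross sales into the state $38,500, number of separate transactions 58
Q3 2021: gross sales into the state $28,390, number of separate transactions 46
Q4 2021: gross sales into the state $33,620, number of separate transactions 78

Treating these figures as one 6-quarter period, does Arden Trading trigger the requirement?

Total gross sales into the state: $35,410 + $34,520 + $41,060 + $38,500 + $28,390 + $33,620 = $211,500 (> $190,000).
Total number of separate transactions: 66 + 47 + 30 + 58 + 46 + 78 = 325 (≤ 330).
The test is 'or': at least one threshold is exceeded.

Yes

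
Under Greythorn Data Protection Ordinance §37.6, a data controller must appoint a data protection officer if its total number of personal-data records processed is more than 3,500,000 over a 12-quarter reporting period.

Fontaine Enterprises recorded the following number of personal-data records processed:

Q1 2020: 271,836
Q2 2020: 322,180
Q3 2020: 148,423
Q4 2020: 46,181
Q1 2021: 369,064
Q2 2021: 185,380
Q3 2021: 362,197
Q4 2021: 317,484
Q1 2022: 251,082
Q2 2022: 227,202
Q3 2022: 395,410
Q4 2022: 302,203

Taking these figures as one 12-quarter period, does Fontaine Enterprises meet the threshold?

No

Total number of personal-data records processed: 271,836 + 322,180 + 148,423 + 46,181 + 369,064 + 185,380 + 362,197 + 317,484 + 251,082 + 227,202 + 395,410 + 302,203 = 3,198,642.
3,198,642 ≤ 3,500,000, so the threshold is not exceeded.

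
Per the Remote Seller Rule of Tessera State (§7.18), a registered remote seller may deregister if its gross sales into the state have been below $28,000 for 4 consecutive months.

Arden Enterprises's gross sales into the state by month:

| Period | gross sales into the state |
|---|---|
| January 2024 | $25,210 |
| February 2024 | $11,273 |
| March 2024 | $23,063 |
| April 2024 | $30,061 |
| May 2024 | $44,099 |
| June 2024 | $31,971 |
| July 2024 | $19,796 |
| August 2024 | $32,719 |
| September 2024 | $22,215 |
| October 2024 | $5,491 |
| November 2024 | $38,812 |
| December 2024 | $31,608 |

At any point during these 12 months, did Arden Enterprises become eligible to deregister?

Months below $28,000: January 2024, February 2024, March 2024, July 2024, September 2024, October 2024.
Longest run of consecutive months below the threshold: 3.
3 < 4, so Arden Enterprises never became eligible.

No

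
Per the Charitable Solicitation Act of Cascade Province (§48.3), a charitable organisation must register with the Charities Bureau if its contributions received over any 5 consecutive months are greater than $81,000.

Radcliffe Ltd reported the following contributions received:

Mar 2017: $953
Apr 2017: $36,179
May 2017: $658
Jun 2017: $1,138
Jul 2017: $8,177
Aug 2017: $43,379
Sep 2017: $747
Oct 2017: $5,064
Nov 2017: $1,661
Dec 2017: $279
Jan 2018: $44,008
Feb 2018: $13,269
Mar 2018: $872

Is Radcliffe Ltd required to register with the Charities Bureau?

Mar 2017–Jul 2017: $953 + $36,179 + $658 + $1,138 + $8,177 = $47,105 (under)
Apr 2017–Aug 2017: $36,179 + $658 + $1,138 + $8,177 + $43,379 = $89,531 (over)
May 2017–Sep 2017: $658 + $1,138 + $8,177 + $43,379 + $747 = $54,099 (under)
Jun 2017–Oct 2017: $1,138 + $8,177 + $43,379 + $747 + $5,064 = $58,505 (under)
Jul 2017–Nov 2017: $8,177 + $43,379 + $747 + $5,064 + $1,661 = $59,028 (under)
Aug 2017–Dec 2017: $43,379 + $747 + $5,064 + $1,661 + $279 = $51,130 (under)
Sep 2017–Jan 2018: $747 + $5,064 + $1,661 + $279 + $44,008 = $51,759 (under)
Oct 2017–Feb 2018: $5,064 + $1,661 + $279 + $44,008 + $13,269 = $64,281 (under)
Nov 2017–Mar 2018: $1,661 + $279 + $44,008 + $13,269 + $872 = $60,089 (under)
At least one window exceeds $81,000.

Yes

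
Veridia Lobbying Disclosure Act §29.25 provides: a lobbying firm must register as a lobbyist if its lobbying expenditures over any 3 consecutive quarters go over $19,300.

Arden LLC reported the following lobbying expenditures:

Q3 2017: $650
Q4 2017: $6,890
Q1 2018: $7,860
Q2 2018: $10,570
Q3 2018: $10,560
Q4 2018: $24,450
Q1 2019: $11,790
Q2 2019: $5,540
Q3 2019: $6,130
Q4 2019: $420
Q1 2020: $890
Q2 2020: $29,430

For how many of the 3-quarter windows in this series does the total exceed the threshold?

Q3 2017–Q1 2018: $650 + $6,890 + $7,860 = $15,400 (under)
Q4 2017–Q2 2018: $6,890 + $7,860 + $10,570 = $25,320 (over)
Q1 2018–Q3 2018: $7,860 + $10,570 + $10,560 = $28,990 (over)
Q2 2018–Q4 2018: $10,570 + $10,560 + $24,450 = $45,580 (over)
Q3 2018–Q1 2019: $10,560 + $24,450 + $11,790 = $46,800 (over)
Q4 2018–Q2 2019: $24,450 + $11,790 + $5,540 = $41,780 (over)
Q1 2019–Q3 2019: $11,790 + $5,540 + $6,130 = $23,460 (over)
Q2 2019–Q4 2019: $5,540 + $6,130 + $420 = $12,090 (under)
Q3 2019–Q1 2020: $6,130 + $420 + $890 = $7,440 (under)
Q4 2019–Q2 2020: $420 + $890 + $29,430 = $30,740 (over)
7 windows exceed the threshold.

7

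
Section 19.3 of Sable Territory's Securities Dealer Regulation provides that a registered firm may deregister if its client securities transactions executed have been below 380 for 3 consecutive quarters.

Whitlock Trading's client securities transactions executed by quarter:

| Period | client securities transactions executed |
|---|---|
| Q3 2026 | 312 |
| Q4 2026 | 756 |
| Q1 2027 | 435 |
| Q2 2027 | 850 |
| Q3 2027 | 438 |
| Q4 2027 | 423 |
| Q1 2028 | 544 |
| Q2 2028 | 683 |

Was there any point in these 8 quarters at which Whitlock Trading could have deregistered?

Quarters below 380: Q3 2026.
Longest run of consecutive quarters below the threshold: 1.
1 < 3, so Whitlock Trading never became eligible.

No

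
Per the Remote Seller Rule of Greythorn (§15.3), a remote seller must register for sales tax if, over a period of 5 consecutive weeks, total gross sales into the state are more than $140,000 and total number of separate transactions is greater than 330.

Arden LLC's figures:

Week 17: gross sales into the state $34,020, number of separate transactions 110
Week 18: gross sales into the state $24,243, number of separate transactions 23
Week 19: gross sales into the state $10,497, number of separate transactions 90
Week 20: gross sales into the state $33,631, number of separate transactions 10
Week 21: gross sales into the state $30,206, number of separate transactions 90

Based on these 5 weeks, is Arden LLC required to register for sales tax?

Total gross sales into the state: $34,020 + $24,243 + $10,497 + $33,631 + $30,206 = $132,597 (≤ $140,000).
Total number of separate transactions: 110 + 23 + 90 + 10 + 90 = 323 (≤ 330).
The test is 'and': the rule requires both, and at least one is not exceeded.

No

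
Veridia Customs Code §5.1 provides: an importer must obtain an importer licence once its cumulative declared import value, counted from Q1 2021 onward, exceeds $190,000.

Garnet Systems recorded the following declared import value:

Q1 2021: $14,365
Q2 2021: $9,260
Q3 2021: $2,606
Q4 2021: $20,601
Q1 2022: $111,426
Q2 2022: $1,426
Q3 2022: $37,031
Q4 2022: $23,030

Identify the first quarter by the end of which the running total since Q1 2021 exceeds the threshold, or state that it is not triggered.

Q3 2022

Through Q1 2021: $14,365
Through Q2 2021: $23,625
Through Q3 2021: $26,231
Through Q4 2021: $46,832
Through Q1 2022: $158,258
Through Q2 2022: $159,684
Through Q3 2022: $196,715 ← exceeds threshold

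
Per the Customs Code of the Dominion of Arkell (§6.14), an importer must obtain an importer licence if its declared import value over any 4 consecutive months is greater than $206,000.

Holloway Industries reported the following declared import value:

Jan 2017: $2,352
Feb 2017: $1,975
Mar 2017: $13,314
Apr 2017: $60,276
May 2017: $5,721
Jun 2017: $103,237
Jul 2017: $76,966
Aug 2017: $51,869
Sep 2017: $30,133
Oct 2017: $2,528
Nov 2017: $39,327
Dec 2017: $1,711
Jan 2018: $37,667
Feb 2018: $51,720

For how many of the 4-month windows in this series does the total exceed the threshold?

3

Jan 2017–Apr 2017: $2,352 + $1,975 + $13,314 + $60,276 = $77,917 (under)
Feb 2017–May 2017: $1,975 + $13,314 + $60,276 + $5,721 = $81,286 (under)
Mar 2017–Jun 2017: $13,314 + $60,276 + $5,721 + $103,237 = $182,548 (under)
Apr 2017–Jul 2017: $60,276 + $5,721 + $103,237 + $76,966 = $246,200 (over)
May 2017–Aug 2017: $5,721 + $103,237 + $76,966 + $51,869 = $237,793 (over)
Jun 2017–Sep 2017: $103,237 + $76,966 + $51,869 + $30,133 = $262,205 (over)
Jul 2017–Oct 2017: $76,966 + $51,869 + $30,133 + $2,528 = $161,496 (under)
Aug 2017–Nov 2017: $51,869 + $30,133 + $2,528 + $39,327 = $123,857 (under)
Sep 2017–Dec 2017: $30,133 + $2,528 + $39,327 + $1,711 = $73,699 (under)
Oct 2017–Jan 2018: $2,528 + $39,327 + $1,711 + $37,667 = $81,233 (under)
Nov 2017–Feb 2018: $39,327 + $1,711 + $37,667 + $51,720 = $130,425 (under)
3 windows exceed the threshold.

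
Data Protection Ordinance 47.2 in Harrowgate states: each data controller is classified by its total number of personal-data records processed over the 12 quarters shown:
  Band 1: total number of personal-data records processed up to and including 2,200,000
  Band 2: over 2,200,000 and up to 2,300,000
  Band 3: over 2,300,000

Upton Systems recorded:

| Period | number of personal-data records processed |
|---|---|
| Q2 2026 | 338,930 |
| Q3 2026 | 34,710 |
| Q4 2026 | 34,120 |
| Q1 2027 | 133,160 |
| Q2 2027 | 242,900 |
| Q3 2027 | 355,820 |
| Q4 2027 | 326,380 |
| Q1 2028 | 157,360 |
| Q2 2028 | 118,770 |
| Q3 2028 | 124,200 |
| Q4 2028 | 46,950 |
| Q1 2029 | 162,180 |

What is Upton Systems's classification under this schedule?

Total number of personal-data records processed: 338,930 + 34,710 + 34,120 + 133,160 + 242,900 + 355,820 + 326,380 + 157,360 + 118,770 + 124,200 + 46,950 + 162,180 = 2,075,480.
2,075,480 ≤ 2,200,000, so Band 1 applies.

Band 1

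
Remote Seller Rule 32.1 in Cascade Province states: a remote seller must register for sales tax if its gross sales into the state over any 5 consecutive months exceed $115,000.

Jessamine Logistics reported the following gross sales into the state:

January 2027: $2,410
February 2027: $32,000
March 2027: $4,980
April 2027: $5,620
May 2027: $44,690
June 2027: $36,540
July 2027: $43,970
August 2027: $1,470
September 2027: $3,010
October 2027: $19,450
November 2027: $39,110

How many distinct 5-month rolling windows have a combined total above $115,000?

January 2027–May 2027: $2,410 + $32,000 + $4,980 + $5,620 + $44,690 = $89,700 (under)
February 2027–June 2027: $32,000 + $4,980 + $5,620 + $44,690 + $36,540 = $123,830 (over)
March 2027–July 2027: $4,980 + $5,620 + $44,690 + $36,540 + $43,970 = $135,800 (over)
April 2027–August 2027: $5,620 + $44,690 + $36,540 + $43,970 + $1,470 = $132,290 (over)
May 2027–September 2027: $44,690 + $36,540 + $43,970 + $1,470 + $3,010 = $129,680 (over)
June 2027–October 2027: $36,540 + $43,970 + $1,470 + $3,010 + $19,450 = $104,440 (under)
July 2027–November 2027: $43,970 + $1,470 + $3,010 + $19,450 + $39,110 = $107,010 (under)
4 windows exceed the threshold.

4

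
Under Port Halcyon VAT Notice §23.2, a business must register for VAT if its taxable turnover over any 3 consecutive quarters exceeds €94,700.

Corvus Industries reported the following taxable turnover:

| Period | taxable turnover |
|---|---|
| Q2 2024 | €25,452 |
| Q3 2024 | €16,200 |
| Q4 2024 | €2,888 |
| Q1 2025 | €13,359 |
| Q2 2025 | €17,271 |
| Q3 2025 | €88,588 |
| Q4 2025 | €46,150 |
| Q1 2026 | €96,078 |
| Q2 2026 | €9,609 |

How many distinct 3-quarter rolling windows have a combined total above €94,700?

4

Q2 2024–Q4 2024: €25,452 + €16,200 + €2,888 = €44,540 (under)
Q3 2024–Q1 2025: €16,200 + €2,888 + €13,359 = €32,447 (under)
Q4 2024–Q2 2025: €2,888 + €13,359 + €17,271 = €33,518 (under)
Q1 2025–Q3 2025: €13,359 + €17,271 + €88,588 = €119,218 (over)
Q2 2025–Q4 2025: €17,271 + €88,588 + €46,150 = €152,009 (over)
Q3 2025–Q1 2026: €88,588 + €46,150 + €96,078 = €230,816 (over)
Q4 2025–Q2 2026: €46,150 + €96,078 + €9,609 = €151,837 (over)
4 windows exceed the threshold.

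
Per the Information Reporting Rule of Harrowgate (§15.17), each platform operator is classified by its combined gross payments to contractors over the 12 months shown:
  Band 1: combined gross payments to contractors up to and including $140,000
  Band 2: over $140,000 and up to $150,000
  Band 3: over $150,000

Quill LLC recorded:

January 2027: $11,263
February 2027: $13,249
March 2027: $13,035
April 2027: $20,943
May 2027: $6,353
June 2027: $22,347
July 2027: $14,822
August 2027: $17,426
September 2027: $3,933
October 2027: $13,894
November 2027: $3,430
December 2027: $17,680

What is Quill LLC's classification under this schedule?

Band 3

Combined gross payments to contractors: $11,263 + $13,249 + $13,035 + $20,943 + $6,353 + $22,347 + $14,822 + $17,426 + $3,933 + $13,894 + $3,430 + $17,680 = $158,375.
$158,375 > $150,000, so Band 3 applies.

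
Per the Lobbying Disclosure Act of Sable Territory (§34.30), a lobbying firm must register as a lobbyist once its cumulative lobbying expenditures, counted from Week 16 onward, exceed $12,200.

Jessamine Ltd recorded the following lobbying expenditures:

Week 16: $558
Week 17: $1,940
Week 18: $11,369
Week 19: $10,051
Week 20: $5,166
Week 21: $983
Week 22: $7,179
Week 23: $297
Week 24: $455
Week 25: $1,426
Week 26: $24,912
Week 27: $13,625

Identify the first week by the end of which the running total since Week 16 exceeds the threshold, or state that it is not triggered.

Through Week 16: $558
Through Week 17: $2,498
Through Week 18: $13,867 ← exceeds threshold

Week 18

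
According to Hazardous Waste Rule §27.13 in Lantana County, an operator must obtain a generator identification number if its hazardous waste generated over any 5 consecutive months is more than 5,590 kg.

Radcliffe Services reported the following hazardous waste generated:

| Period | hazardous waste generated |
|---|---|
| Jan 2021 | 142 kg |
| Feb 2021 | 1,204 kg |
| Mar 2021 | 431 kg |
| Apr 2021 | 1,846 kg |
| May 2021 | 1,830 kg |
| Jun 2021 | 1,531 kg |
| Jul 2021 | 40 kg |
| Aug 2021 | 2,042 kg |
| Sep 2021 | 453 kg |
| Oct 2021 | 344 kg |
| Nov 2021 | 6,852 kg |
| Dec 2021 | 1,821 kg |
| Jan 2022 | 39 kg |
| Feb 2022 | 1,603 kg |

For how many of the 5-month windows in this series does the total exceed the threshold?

Jan 2021–May 2021: 142 kg + 1,204 kg + 431 kg + 1,846 kg + 1,830 kg = 5,453 kg (under)
Feb 2021–Jun 2021: 1,204 kg + 431 kg + 1,846 kg + 1,830 kg + 1,531 kg = 6,842 kg (over)
Mar 2021–Jul 2021: 431 kg + 1,846 kg + 1,830 kg + 1,531 kg + 40 kg = 5,678 kg (over)
Apr 2021–Aug 2021: 1,846 kg + 1,830 kg + 1,531 kg + 40 kg + 2,042 kg = 7,289 kg (over)
May 2021–Sep 2021: 1,830 kg + 1,531 kg + 40 kg + 2,042 kg + 453 kg = 5,896 kg (over)
Jun 2021–Oct 2021: 1,531 kg + 40 kg + 2,042 kg + 453 kg + 344 kg = 4,410 kg (under)
Jul 2021–Nov 2021: 40 kg + 2,042 kg + 453 kg + 344 kg + 6,852 kg = 9,731 kg (over)
Aug 2021–Dec 2021: 2,042 kg + 453 kg + 344 kg + 6,852 kg + 1,821 kg = 11,512 kg (over)
Sep 2021–Jan 2022: 453 kg + 344 kg + 6,852 kg + 1,821 kg + 39 kg = 9,509 kg (over)
Oct 2021–Feb 2022: 344 kg + 6,852 kg + 1,821 kg + 39 kg + 1,603 kg = 10,659 kg (over)
8 windows exceed the threshold.

8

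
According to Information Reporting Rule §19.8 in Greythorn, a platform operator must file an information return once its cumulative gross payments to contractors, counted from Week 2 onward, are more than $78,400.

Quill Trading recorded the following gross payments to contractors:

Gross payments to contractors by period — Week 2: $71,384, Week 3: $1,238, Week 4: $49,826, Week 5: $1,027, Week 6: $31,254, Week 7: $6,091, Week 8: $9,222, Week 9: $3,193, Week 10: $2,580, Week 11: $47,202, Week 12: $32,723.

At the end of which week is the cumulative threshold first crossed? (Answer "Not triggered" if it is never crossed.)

Week 4

Through Week 2: $71,384
Through Week 3: $72,622
Through Week 4: $122,448 ← exceeds threshold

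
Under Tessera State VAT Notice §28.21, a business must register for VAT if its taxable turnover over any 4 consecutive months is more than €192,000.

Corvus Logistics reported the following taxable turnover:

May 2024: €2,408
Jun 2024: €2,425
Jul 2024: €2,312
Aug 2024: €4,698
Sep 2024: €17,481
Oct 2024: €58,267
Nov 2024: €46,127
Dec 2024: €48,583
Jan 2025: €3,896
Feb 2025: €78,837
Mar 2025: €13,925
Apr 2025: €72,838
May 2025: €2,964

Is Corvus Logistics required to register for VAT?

May 2024–Aug 2024: €2,408 + €2,425 + €2,312 + €4,698 = €11,843 (under)
Jun 2024–Sep 2024: €2,425 + €2,312 + €4,698 + €17,481 = €26,916 (under)
Jul 2024–Oct 2024: €2,312 + €4,698 + €17,481 + €58,267 = €82,758 (under)
Aug 2024–Nov 2024: €4,698 + €17,481 + €58,267 + €46,127 = €126,573 (under)
Sep 2024–Dec 2024: €17,481 + €58,267 + €46,127 + €48,583 = €170,458 (under)
Oct 2024–Jan 2025: €58,267 + €46,127 + €48,583 + €3,896 = €156,873 (under)
Nov 2024–Feb 2025: €46,127 + €48,583 + €3,896 + €78,837 = €177,443 (under)
Dec 2024–Mar 2025: €48,583 + €3,896 + €78,837 + €13,925 = €145,241 (under)
Jan 2025–Apr 2025: €3,896 + €78,837 + €13,925 + €72,838 = €169,496 (under)
Feb 2025–May 2025: €78,837 + €13,925 + €72,838 + €2,964 = €168,564 (under)
No window exceeds €192,000.

No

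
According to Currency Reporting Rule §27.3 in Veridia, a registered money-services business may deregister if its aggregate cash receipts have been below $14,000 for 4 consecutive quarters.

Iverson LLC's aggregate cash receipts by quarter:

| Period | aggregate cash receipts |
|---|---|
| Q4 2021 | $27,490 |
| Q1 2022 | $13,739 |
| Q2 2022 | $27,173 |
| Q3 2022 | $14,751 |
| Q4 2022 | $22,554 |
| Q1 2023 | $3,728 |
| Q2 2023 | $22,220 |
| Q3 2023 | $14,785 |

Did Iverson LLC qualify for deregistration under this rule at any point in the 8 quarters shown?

Quarters below $14,000: Q1 2022, Q1 2023.
Longest run of consecutive quarters below the threshold: 1.
1 < 4, so Iverson LLC never became eligible.

No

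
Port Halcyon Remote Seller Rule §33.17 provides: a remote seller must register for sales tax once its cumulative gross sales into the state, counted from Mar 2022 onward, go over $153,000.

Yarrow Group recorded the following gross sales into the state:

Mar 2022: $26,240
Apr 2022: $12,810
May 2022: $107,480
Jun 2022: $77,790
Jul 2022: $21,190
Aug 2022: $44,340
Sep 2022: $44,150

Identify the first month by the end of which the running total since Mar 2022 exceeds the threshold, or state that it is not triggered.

Through Mar 2022: $26,240
Through Apr 2022: $39,050
Through May 2022: $146,530
Through Jun 2022: $224,320 ← exceeds threshold

Jun 2022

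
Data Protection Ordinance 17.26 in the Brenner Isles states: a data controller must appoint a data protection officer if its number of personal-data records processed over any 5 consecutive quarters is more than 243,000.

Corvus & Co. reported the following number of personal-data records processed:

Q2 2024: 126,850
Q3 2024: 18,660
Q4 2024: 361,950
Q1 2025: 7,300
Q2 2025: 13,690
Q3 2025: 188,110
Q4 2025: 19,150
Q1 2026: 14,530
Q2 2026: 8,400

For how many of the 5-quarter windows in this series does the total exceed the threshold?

4

Q2 2024–Q2 2025: 126,850 + 18,660 + 361,950 + 7,300 + 13,690 = 528,450 (over)
Q3 2024–Q3 2025: 18,660 + 361,950 + 7,300 + 13,690 + 188,110 = 589,710 (over)
Q4 2024–Q4 2025: 361,950 + 7,300 + 13,690 + 188,110 + 19,150 = 590,200 (over)
Q1 2025–Q1 2026: 7,300 + 13,690 + 188,110 + 19,150 + 14,530 = 242,780 (under)
Q2 2025–Q2 2026: 13,690 + 188,110 + 19,150 + 14,530 + 8,400 = 243,880 (over)
4 windows exceed the threshold.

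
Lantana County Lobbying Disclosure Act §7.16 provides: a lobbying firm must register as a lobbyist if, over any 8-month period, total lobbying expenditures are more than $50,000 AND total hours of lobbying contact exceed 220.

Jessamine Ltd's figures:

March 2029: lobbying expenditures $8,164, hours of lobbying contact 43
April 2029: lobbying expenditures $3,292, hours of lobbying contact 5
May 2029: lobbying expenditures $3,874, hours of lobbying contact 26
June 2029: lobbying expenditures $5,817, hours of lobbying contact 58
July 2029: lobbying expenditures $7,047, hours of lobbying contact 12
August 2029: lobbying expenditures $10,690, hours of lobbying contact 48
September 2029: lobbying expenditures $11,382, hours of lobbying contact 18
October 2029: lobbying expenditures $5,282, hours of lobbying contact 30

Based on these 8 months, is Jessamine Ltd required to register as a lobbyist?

Total lobbying expenditures: $8,164 + $3,292 + $3,874 + $5,817 + $7,047 + $10,690 + $11,382 + $5,282 = $55,548 (> $50,000).
Total hours of lobbying contact: 43 + 5 + 26 + 58 + 12 + 48 + 18 + 30 = 240 (> 220).
The test is 'and': both thresholds are exceeded.

Yes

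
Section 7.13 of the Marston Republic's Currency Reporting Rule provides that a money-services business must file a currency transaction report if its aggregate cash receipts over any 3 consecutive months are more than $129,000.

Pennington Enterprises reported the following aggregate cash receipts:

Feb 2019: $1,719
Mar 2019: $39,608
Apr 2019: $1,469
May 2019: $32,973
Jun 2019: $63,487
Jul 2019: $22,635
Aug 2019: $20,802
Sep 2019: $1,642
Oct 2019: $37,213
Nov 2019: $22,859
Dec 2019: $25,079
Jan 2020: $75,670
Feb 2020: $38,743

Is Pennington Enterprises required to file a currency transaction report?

Yes

Feb 2019–Apr 2019: $1,719 + $39,608 + $1,469 = $42,796 (under)
Mar 2019–May 2019: $39,608 + $1,469 + $32,973 = $74,050 (under)
Apr 2019–Jun 2019: $1,469 + $32,973 + $63,487 = $97,929 (under)
May 2019–Jul 2019: $32,973 + $63,487 + $22,635 = $119,095 (under)
Jun 2019–Aug 2019: $63,487 + $22,635 + $20,802 = $106,924 (under)
Jul 2019–Sep 2019: $22,635 + $20,802 + $1,642 = $45,079 (under)
Aug 2019–Oct 2019: $20,802 + $1,642 + $37,213 = $59,657 (under)
Sep 2019–Nov 2019: $1,642 + $37,213 + $22,859 = $61,714 (under)
Oct 2019–Dec 2019: $37,213 + $22,859 + $25,079 = $85,151 (under)
Nov 2019–Jan 2020: $22,859 + $25,079 + $75,670 = $123,608 (under)
Dec 2019–Feb 2020: $25,079 + $75,670 + $38,743 = $139,492 (over)
At least one window exceeds $129,000.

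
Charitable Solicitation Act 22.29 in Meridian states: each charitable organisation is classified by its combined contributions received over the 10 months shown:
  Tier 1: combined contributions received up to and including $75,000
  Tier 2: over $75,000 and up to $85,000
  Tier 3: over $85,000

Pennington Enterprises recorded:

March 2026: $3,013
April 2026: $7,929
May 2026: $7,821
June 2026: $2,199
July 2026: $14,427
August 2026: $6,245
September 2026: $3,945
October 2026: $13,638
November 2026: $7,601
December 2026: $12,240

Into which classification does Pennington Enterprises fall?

Tier 2

Combined contributions received: $3,013 + $7,929 + $7,821 + $2,199 + $14,427 + $6,245 + $3,945 + $13,638 + $7,601 + $12,240 = $79,058.
$75,000 < $79,058 ≤ $85,000, so Tier 2 applies.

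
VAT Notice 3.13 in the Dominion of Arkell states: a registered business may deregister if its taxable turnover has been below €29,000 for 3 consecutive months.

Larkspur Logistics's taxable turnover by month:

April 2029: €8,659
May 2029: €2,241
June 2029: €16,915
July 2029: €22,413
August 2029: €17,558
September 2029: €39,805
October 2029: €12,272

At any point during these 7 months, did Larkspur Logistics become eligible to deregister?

Yes

Months below €29,000: April 2029, May 2029, June 2029, July 2029, August 2029, October 2029.
Longest run of consecutive months below the threshold: 5.
5 ≥ 3, so Larkspur Logistics became eligible.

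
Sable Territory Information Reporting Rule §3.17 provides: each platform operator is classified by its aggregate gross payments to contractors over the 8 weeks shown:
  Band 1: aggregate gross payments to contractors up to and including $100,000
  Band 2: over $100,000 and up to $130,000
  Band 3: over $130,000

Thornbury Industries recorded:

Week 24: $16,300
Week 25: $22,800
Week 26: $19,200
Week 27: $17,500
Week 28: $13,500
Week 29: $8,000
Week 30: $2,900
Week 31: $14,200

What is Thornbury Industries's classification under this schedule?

Band 2

Aggregate gross payments to contractors: $16,300 + $22,800 + $19,200 + $17,500 + $13,500 + $8,000 + $2,900 + $14,200 = $114,400.
$100,000 < $114,400 ≤ $130,000, so Band 2 applies.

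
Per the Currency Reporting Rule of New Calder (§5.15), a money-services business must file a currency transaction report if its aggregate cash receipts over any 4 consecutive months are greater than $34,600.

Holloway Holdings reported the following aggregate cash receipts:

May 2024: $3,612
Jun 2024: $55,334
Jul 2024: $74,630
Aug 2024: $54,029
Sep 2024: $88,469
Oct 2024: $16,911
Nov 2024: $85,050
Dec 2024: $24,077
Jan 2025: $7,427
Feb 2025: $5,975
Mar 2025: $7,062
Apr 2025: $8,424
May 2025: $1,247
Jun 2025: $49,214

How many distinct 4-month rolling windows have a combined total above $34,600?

May 2024–Aug 2024: $3,612 + $55,334 + $74,630 + $54,029 = $187,605 (over)
Jun 2024–Sep 2024: $55,334 + $74,630 + $54,029 + $88,469 = $272,462 (over)
Jul 2024–Oct 2024: $74,630 + $54,029 + $88,469 + $16,911 = $234,039 (over)
Aug 2024–Nov 2024: $54,029 + $88,469 + $16,911 + $85,050 = $244,459 (over)
Sep 2024–Dec 2024: $88,469 + $16,911 + $85,050 + $24,077 = $214,507 (over)
Oct 2024–Jan 2025: $16,911 + $85,050 + $24,077 + $7,427 = $133,465 (over)
Nov 2024–Feb 2025: $85,050 + $24,077 + $7,427 + $5,975 = $122,529 (over)
Dec 2024–Mar 2025: $24,077 + $7,427 + $5,975 + $7,062 = $44,541 (over)
Jan 2025–Apr 2025: $7,427 + $5,975 + $7,062 + $8,424 = $28,888 (under)
Feb 2025–May 2025: $5,975 + $7,062 + $8,424 + $1,247 = $22,708 (under)
Mar 2025–Jun 2025: $7,062 + $8,424 + $1,247 + $49,214 = $65,947 (over)
9 windows exceed the threshold.

9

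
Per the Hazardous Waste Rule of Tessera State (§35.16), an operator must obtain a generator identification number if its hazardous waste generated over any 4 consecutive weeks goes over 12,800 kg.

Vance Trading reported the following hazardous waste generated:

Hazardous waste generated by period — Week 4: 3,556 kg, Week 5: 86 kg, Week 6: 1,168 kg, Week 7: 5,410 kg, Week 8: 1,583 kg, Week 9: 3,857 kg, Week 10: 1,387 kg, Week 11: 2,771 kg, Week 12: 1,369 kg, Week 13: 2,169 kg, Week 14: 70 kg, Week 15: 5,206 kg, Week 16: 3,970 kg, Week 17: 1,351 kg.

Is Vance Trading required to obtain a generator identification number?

Week 4–Week 7: 3,556 kg + 86 kg + 1,168 kg + 5,410 kg = 10,220 kg (under)
Week 5–Week 8: 86 kg + 1,168 kg + 5,410 kg + 1,583 kg = 8,247 kg (under)
Week 6–Week 9: 1,168 kg + 5,410 kg + 1,583 kg + 3,857 kg = 12,018 kg (under)
Week 7–Week 10: 5,410 kg + 1,583 kg + 3,857 kg + 1,387 kg = 12,237 kg (under)
Week 8–Week 11: 1,583 kg + 3,857 kg + 1,387 kg + 2,771 kg = 9,598 kg (under)
Week 9–Week 12: 3,857 kg + 1,387 kg + 2,771 kg + 1,369 kg = 9,384 kg (under)
Week 10–Week 13: 1,387 kg + 2,771 kg + 1,369 kg + 2,169 kg = 7,696 kg (under)
Week 11–Week 14: 2,771 kg + 1,369 kg + 2,169 kg + 70 kg = 6,379 kg (under)
Week 12–Week 15: 1,369 kg + 2,169 kg + 70 kg + 5,206 kg = 8,814 kg (under)
Week 13–Week 16: 2,169 kg + 70 kg + 5,206 kg + 3,970 kg = 11,415 kg (under)
Week 14–Week 17: 70 kg + 5,206 kg + 3,970 kg + 1,351 kg = 10,597 kg (under)
No window exceeds 12,800 kg.

No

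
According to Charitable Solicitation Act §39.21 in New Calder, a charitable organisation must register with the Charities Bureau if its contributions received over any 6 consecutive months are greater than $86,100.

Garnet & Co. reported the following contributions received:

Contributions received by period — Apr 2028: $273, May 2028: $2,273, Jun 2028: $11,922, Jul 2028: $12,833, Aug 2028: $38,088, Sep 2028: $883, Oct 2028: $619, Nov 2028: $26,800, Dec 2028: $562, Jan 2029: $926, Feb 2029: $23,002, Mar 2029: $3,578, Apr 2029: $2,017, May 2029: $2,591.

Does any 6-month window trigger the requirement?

Apr 2028–Sep 2028: $273 + $2,273 + $11,922 + $12,833 + $38,088 + $883 = $66,272 (under)
May 2028–Oct 2028: $2,273 + $11,922 + $12,833 + $38,088 + $883 + $619 = $66,618 (under)
Jun 2028–Nov 2028: $11,922 + $12,833 + $38,088 + $883 + $619 + $26,800 = $91,145 (over)
Jul 2028–Dec 2028: $12,833 + $38,088 + $883 + $619 + $26,800 + $562 = $79,785 (under)
Aug 2028–Jan 2029: $38,088 + $883 + $619 + $26,800 + $562 + $926 = $67,878 (under)
Sep 2028–Feb 2029: $883 + $619 + $26,800 + $562 + $926 + $23,002 = $52,792 (under)
Oct 2028–Mar 2029: $619 + $26,800 + $562 + $926 + $23,002 + $3,578 = $55,487 (under)
Nov 2028–Apr 2029: $26,800 + $562 + $926 + $23,002 + $3,578 + $2,017 = $56,885 (under)
Dec 2028–May 2029: $562 + $926 + $23,002 + $3,578 + $2,017 + $2,591 = $32,676 (under)
At least one window exceeds $86,100.

Yes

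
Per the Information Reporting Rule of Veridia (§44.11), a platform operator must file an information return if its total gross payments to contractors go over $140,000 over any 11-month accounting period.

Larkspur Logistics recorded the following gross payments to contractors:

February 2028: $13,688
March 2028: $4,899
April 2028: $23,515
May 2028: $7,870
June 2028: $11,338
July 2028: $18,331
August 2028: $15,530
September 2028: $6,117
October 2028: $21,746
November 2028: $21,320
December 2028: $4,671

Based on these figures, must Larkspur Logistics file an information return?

Total gross payments to contractors: $13,688 + $4,899 + $23,515 + $7,870 + $11,338 + $18,331 + $15,530 + $6,117 + $21,746 + $21,320 + $4,671 = $149,025.
$149,025 > $140,000, so the threshold is exceeded.

Yes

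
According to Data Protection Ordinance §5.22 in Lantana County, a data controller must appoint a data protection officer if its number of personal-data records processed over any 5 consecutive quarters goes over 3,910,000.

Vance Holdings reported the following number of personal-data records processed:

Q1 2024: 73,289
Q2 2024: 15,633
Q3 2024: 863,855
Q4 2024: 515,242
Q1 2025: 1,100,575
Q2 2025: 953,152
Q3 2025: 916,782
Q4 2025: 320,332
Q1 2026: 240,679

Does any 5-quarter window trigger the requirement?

Yes

Q1 2024–Q1 2025: 73,289 + 15,633 + 863,855 + 515,242 + 1,100,575 = 2,568,594 (under)
Q2 2024–Q2 2025: 15,633 + 863,855 + 515,242 + 1,100,575 + 953,152 = 3,448,457 (under)
Q3 2024–Q3 2025: 863,855 + 515,242 + 1,100,575 + 953,152 + 916,782 = 4,349,606 (over)
Q4 2024–Q4 2025: 515,242 + 1,100,575 + 953,152 + 916,782 + 320,332 = 3,806,083 (under)
Q1 2025–Q1 2026: 1,100,575 + 953,152 + 916,782 + 320,332 + 240,679 = 3,531,520 (under)
At least one window exceeds 3,910,000.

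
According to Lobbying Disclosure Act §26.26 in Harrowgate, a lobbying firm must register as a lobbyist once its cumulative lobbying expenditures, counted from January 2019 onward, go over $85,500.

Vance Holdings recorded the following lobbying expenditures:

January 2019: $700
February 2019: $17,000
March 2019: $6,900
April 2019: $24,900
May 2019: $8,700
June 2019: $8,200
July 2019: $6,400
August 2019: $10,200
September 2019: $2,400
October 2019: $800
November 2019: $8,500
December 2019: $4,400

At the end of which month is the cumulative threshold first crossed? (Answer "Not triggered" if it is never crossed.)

October 2019

Through January 2019: $700
Through February 2019: $17,700
Through March 2019: $24,600
Through April 2019: $49,500
Through May 2019: $58,200
Through June 2019: $66,400
Through July 2019: $72,800
Through August 2019: $83,000
Through September 2019: $85,400
Through October 2019: $86,200 ← exceeds threshold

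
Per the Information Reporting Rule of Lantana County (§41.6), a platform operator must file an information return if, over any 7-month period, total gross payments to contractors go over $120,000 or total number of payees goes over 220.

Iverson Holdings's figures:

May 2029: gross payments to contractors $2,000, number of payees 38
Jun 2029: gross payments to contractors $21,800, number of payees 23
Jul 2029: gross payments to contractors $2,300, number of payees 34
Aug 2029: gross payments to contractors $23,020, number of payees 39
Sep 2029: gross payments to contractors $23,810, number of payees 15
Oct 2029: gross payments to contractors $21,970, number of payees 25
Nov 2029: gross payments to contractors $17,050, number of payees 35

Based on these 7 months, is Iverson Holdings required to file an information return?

No

Total gross payments to contractors: $2,000 + $21,800 + $2,300 + $23,020 + $23,810 + $21,970 + $17,050 = $111,950 (≤ $120,000).
Total number of payees: 38 + 23 + 34 + 39 + 15 + 25 + 35 = 209 (≤ 220).
The test is 'or': neither threshold is exceeded.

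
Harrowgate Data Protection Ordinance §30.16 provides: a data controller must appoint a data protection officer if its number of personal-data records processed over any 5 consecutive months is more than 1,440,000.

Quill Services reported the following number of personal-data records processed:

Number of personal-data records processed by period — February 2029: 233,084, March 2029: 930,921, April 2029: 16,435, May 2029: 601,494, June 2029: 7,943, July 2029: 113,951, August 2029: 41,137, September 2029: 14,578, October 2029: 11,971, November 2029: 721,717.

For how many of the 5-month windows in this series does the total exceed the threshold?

2

February 2029–June 2029: 233,084 + 930,921 + 16,435 + 601,494 + 7,943 = 1,789,877 (over)
March 2029–July 2029: 930,921 + 16,435 + 601,494 + 7,943 + 113,951 = 1,670,744 (over)
April 2029–August 2029: 16,435 + 601,494 + 7,943 + 113,951 + 41,137 = 780,960 (under)
May 2029–September 2029: 601,494 + 7,943 + 113,951 + 41,137 + 14,578 = 779,103 (under)
June 2029–October 2029: 7,943 + 113,951 + 41,137 + 14,578 + 11,971 = 189,580 (under)
July 2029–November 2029: 113,951 + 41,137 + 14,578 + 11,971 + 721,717 = 903,354 (under)
2 windows exceed the threshold.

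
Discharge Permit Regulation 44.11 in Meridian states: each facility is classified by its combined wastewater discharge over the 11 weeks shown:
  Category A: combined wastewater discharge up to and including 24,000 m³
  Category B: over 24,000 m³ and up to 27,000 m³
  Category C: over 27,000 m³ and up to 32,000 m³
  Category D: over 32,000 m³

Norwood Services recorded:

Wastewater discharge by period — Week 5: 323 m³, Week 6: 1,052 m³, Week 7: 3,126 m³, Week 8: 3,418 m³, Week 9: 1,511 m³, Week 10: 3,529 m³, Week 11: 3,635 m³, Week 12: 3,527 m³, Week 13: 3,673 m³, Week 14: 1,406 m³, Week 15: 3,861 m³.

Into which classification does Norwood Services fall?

Combined wastewater discharge: 323 m³ + 1,052 m³ + 3,126 m³ + 3,418 m³ + 1,511 m³ + 3,529 m³ + 3,635 m³ + 3,527 m³ + 3,673 m³ + 1,406 m³ + 3,861 m³ = 29,061 m³.
27,000 m³ < 29,061 m³ ≤ 32,000 m³, so Category C applies.

Category C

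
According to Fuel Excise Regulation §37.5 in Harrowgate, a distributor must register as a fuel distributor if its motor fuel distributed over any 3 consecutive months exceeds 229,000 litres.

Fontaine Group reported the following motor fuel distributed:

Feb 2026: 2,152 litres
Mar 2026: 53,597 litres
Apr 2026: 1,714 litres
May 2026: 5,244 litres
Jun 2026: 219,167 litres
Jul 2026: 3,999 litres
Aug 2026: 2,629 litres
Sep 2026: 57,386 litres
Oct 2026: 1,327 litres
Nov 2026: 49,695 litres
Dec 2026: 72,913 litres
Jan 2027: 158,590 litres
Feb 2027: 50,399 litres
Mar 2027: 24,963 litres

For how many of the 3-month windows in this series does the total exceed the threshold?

Feb 2026–Apr 2026: 2,152 litres + 53,597 litres + 1,714 litres = 57,463 litres (under)
Mar 2026–May 2026: 53,597 litres + 1,714 litres + 5,244 litres = 60,555 litres (under)
Apr 2026–Jun 2026: 1,714 litres + 5,244 litres + 219,167 litres = 226,125 litres (under)
May 2026–Jul 2026: 5,244 litres + 219,167 litres + 3,999 litres = 228,410 litres (under)
Jun 2026–Aug 2026: 219,167 litres + 3,999 litres + 2,629 litres = 225,795 litres (under)
Jul 2026–Sep 2026: 3,999 litres + 2,629 litres + 57,386 litres = 64,014 litres (under)
Aug 2026–Oct 2026: 2,629 litres + 57,386 litres + 1,327 litres = 61,342 litres (under)
Sep 2026–Nov 2026: 57,386 litres + 1,327 litres + 49,695 litres = 108,408 litres (under)
Oct 2026–Dec 2026: 1,327 litres + 49,695 litres + 72,913 litres = 123,935 litres (under)
Nov 2026–Jan 2027: 49,695 litres + 72,913 litres + 158,590 litres = 281,198 litres (over)
Dec 2026–Feb 2027: 72,913 litres + 158,590 litres + 50,399 litres = 281,902 litres (over)
Jan 2027–Mar 2027: 158,590 litres + 50,399 litres + 24,963 litres = 233,952 litres (over)
3 windows exceed the threshold.

3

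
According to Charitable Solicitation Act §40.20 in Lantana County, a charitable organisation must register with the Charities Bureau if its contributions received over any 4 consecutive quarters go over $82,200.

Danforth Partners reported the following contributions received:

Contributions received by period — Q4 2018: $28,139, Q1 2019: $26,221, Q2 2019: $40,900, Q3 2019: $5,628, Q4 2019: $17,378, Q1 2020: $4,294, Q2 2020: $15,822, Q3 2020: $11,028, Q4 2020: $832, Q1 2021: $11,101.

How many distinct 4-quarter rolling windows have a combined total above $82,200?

Q4 2018–Q3 2019: $28,139 + $26,221 + $40,900 + $5,628 = $100,888 (over)
Q1 2019–Q4 2019: $26,221 + $40,900 + $5,628 + $17,378 = $90,127 (over)
Q2 2019–Q1 2020: $40,900 + $5,628 + $17,378 + $4,294 = $68,200 (under)
Q3 2019–Q2 2020: $5,628 + $17,378 + $4,294 + $15,822 = $43,122 (under)
Q4 2019–Q3 2020: $17,378 + $4,294 + $15,822 + $11,028 = $48,522 (under)
Q1 2020–Q4 2020: $4,294 + $15,822 + $11,028 + $832 = $31,976 (under)
Q2 2020–Q1 2021: $15,822 + $11,028 + $832 + $11,101 = $38,783 (under)
2 windows exceed the threshold.

2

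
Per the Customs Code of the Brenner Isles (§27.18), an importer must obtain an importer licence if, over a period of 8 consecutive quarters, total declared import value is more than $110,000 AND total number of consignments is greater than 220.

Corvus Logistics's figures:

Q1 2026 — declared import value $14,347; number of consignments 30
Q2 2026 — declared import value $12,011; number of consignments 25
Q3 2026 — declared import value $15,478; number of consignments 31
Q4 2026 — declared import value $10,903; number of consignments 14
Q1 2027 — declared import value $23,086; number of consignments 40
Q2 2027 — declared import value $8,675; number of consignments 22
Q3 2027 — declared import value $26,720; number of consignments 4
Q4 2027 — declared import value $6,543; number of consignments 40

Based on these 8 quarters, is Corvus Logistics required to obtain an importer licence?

Total declared import value: $14,347 + $12,011 + $15,478 + $10,903 + $23,086 + $8,675 + $26,720 + $6,543 = $117,763 (> $110,000).
Total number of consignments: 30 + 25 + 31 + 14 + 40 + 22 + 4 + 40 = 206 (≤ 220).
The test is 'and': the rule requires both, and at least one is not exceeded.

No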